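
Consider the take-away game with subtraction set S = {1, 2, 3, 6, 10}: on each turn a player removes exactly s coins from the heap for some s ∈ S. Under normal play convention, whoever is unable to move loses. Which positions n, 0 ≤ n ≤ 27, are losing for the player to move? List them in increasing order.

G(0) = 0
G(1) = mex{0} = 1
G(2) = mex{1,0} = 2
G(3) = mex{2,1,0} = 3
G(4) = mex{3,2,1} = 0
G(5) = mex{0,3,2} = 1
G(6) = mex{1,0,3,0} = 2
G(7) = mex{2,1,0,1} = 3
G(8) = mex{3,2,1,2} = 0
G(9) = mex{0,3,2,3} = 1
G(10) = mex{1,0,3,0,0} = 2
G(11) = mex{2,1,0,1,1} = 3
G(12) = mex{3,2,1,2,2} = 0
G(13) = mex{0,3,2,3,3} = 1
G(14) = mex{1,0,3,0,0} = 2
G(15) = mex{2,1,0,1,1} = 3
G(16) = mex{3,2,1,2,2} = 0
G(17) = mex{0,3,2,3,3} = 1
G(18) = mex{1,0,3,0,0} = 2
G(19) = mex{2,1,0,1,1} = 3
G(20) = mex{3,2,1,2,2} = 0
G(21) = mex{0,3,2,3,3} = 1
G(22) = mex{1,0,3,0,0} = 2
G(23) = mex{2,1,0,1,1} = 3
G(24) = mex{3,2,1,2,2} = 0
G(25) = mex{0,3,2,3,3} = 1
G(26) = mex{1,0,3,0,0} = 2
G(27) = mex{2,1,0,1,1} = 3
P-positions are exactly the n with G(n) = 0.

0, 4, 8, 12, 16, 20, 24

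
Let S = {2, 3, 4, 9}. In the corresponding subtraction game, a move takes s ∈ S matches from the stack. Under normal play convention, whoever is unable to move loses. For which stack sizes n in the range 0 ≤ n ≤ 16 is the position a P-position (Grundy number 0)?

0, 1, 6, 7, 12, 13

n :  0  1  2  3  4  5  6  7  8  9 10 11 12 13 14 15 16
G :  0  0  1  1  2  2  0  0  1  1  2  2  0  0  1  1  2
P-positions are exactly the n with G(n) = 0.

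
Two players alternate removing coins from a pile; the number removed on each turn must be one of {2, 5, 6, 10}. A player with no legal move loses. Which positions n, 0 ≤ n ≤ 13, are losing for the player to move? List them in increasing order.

n :  0  1  2  3  4  5  6  7  8  9 10 11 12 13
G :  0  0  1  1  0  2  1  3  0  2  1  3  0  2
P-positions are exactly the n with G(n) = 0.

0, 1, 4, 8, 12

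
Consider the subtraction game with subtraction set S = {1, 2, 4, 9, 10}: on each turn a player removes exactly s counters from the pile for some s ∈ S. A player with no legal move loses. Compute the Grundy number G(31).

3

G(0) = 0
G(1) = mex{0} = 1
G(2) = mex{1,0} = 2
G(3) = mex{2,1} = 0
G(4) = mex{0,2,0} = 1
G(5) = mex{1,0,1} = 2
G(6) = mex{2,1,2} = 0
G(7) = mex{0,2,0} = 1
G(8) = mex{1,0,1} = 2
G(9) = mex{2,1,2,0} = 3
G(10) = mex{3,2,0,1,0} = 4
G(11) = mex{4,3,1,2,1} = 0
G(12) = mex{0,4,2,0,2} = 1
G(13) = mex{1,0,3,1,0} = 2
G(14) = mex{2,1,4,2,1} = 0
G(15) = mex{0,2,0,0,2} = 1
G(16) = mex{1,0,1,1,0} = 2
G(17) = mex{2,1,2,2,1} = 0
G(18) = mex{0,2,0,3,2} = 1
G(19) = mex{1,0,1,4,3} = 2
G(20) = mex{2,1,2,0,4} = 3
G(21) = mex{3,2,0,1,0} = 4
G(22) = mex{4,3,1,2,1} = 0
G(23) = mex{0,4,2,0,2} = 1
G(24) = mex{1,0,3,1,0} = 2
G(25) = mex{2,1,4,2,1} = 0
G(26) = mex{0,2,0,0,2} = 1
G(27) = mex{1,0,1,1,0} = 2
G(28) = mex{2,1,2,2,1} = 0
G(29) = mex{0,2,0,3,2} = 1
G(30) = mex{1,0,1,4,3} = 2
G(31) = mex{2,1,2,0,4} = 3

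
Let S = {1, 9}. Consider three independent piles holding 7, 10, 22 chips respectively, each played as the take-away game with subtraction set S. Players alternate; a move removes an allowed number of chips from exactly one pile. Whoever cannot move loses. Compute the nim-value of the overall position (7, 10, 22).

1

All piles use S = {1, 9}:
G(0) = 0
G(1) = mex{0} = 1
G(2) = mex{1} = 0
G(3) = mex{0} = 1
G(4) = mex{1} = 0
G(5) = mex{0} = 1
G(6) = mex{1} = 0
G(7) = mex{0} = 1
G(8) = mex{1} = 0
G(9) = mex{0,0} = 1
G(10) = mex{1,1} = 0
G(11) = mex{0,0} = 1
G(12) = mex{1,1} = 0
G(13) = mex{0,0} = 1
G(14) = mex{1,1} = 0
G(15) = mex{0,0} = 1
G(16) = mex{1,1} = 0
G(17) = mex{0,0} = 1
G(18) = mex{1,1} = 0
G(19) = mex{0,0} = 1
G(20) = mex{1,1} = 0
G(21) = mex{0,0} = 1
G(22) = mex{1,1} = 0
Pile A: G(7) = 1.
Pile B: G(10) = 0.
Pile C: G(22) = 0.
Combined Grundy value = 1 ⊕ 0 ⊕ 0 = 1.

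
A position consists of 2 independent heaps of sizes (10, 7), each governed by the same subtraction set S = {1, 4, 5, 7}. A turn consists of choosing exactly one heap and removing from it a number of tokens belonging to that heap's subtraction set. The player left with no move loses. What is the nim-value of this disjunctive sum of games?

All heaps use S = {1, 4, 5, 7}:
n :  0  1  2  3  4  5  6  7  8  9 10
G :  0  1  0  1  2  3  2  3  0  1  0
Heap A: G(10) = 0.
Heap B: G(7) = 3.
Combined Grundy value = 0 ⊕ 3 = 3.

3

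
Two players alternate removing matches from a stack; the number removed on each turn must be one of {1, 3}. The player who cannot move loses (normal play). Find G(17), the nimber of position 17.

1

n :  0  1  2  3  4  5  6  7  8  9 10 11 12 13 14 15 16 17
G :  0  1  0  1  0  1  0  1  0  1  0  1  0  1  0  1  0  1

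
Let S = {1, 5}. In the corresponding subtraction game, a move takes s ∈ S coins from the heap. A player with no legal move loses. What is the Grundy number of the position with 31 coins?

1

G(0) = 0
G(1) = mex{0} = 1
G(2) = mex{1} = 0
G(3) = mex{0} = 1
G(4) = mex{1} = 0
G(5) = mex{0,0} = 1
G(6) = mex{1,1} = 0
G(7) = mex{0,0} = 1
G(8) = mex{1,1} = 0
G(9) = mex{0,0} = 1
G(10) = mex{1,1} = 0
G(11) = mex{0,0} = 1
G(12) = mex{1,1} = 0
G(13) = mex{0,0} = 1
G(14) = mex{1,1} = 0
G(15) = mex{0,0} = 1
G(16) = mex{1,1} = 0
G(17) = mex{0,0} = 1
G(18) = mex{1,1} = 0
G(19) = mex{0,0} = 1
G(20) = mex{1,1} = 0
G(21) = mex{0,0} = 1
G(22) = mex{1,1} = 0
G(23) = mex{0,0} = 1
G(24) = mex{1,1} = 0
G(25) = mex{0,0} = 1
G(26) = mex{1,1} = 0
G(27) = mex{0,0} = 1
G(28) = mex{1,1} = 0
G(29) = mex{0,0} = 1
G(30) = mex{1,1} = 0
G(31) = mex{0,0} = 1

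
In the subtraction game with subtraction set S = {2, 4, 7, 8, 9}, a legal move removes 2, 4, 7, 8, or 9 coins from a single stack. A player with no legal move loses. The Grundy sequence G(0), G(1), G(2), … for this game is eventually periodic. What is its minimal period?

G(0) = 0
G(1) = mex{} = 0
G(2) = mex{0} = 1
G(3) = mex{0} = 1
G(4) = mex{1,0} = 2
G(5) = mex{1,0} = 2
G(6) = mex{2,1} = 0
G(7) = mex{2,1,0} = 3
G(8) = mex{0,2,0,0} = 1
G(9) = mex{3,2,1,0,0} = 4
G(10) = mex{1,0,1,1,0} = 2
G(11) = mex{4,3,2,1,1} = 0
G(12) = mex{2,1,2,2,1} = 0
G(13) = mex{0,4,0,2,2} = 1
G(14) = mex{0,2,3,0,2} = 1
G(15) = mex{1,0,1,3,0} = 2
G(16) = mex{1,0,4,1,3} = 2
G(17) = mex{2,1,2,4,1} = 0
G(18) = mex{2,1,0,2,4} = 3
G(19) = mex{0,2,0,0,2} = 1
G(20) = mex{3,2,1,0,0} = 4
G(21) = mex{1,0,1,1,0} = 2
G(22) = mex{4,3,2,1,1} = 0
G(23) = mex{2,1,2,2,1} = 0
G(n+11) = G(n) holds for n = 0,…,8 (a full window of length max(S) = 9), so the sequence is purely periodic with period 11.

11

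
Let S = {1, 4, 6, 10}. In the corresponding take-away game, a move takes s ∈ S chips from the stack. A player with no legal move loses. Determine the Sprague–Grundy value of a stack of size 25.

2

G(0) = 0
G(1) = mex{0} = 1
G(2) = mex{1} = 0
G(3) = mex{0} = 1
G(4) = mex{1,0} = 2
G(5) = mex{2,1} = 0
G(6) = mex{0,0,0} = 1
G(7) = mex{1,1,1} = 0
G(8) = mex{0,2,0} = 1
G(9) = mex{1,0,1} = 2
G(10) = mex{2,1,2,0} = 3
G(11) = mex{3,0,0,1} = 2
G(12) = mex{2,1,1,0} = 3
G(13) = mex{3,2,0,1} = 4
G(14) = mex{4,3,1,2} = 0
G(15) = mex{0,2,2,0} = 1
G(16) = mex{1,3,3,1} = 0
G(17) = mex{0,4,2,0} = 1
G(18) = mex{1,0,3,1} = 2
G(19) = mex{2,1,4,2} = 0
G(20) = mex{0,0,0,3} = 1
G(21) = mex{1,1,1,2} = 0
G(22) = mex{0,2,0,3} = 1
G(23) = mex{1,0,1,4} = 2
G(24) = mex{2,1,2,0} = 3
G(25) = mex{3,0,0,1} = 2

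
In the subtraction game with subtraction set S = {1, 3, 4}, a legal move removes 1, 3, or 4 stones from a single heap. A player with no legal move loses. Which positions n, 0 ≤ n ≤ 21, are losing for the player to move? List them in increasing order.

0, 2, 7, 9, 14, 16, 21

G(0) = 0
G(1) = mex{0} = 1
G(2) = mex{1} = 0
G(3) = mex{0,0} = 1
G(4) = mex{1,1,0} = 2
G(5) = mex{2,0,1} = 3
G(6) = mex{3,1,0} = 2
G(7) = mex{2,2,1} = 0
G(8) = mex{0,3,2} = 1
G(9) = mex{1,2,3} = 0
G(10) = mex{0,0,2} = 1
G(11) = mex{1,1,0} = 2
G(12) = mex{2,0,1} = 3
G(13) = mex{3,1,0} = 2
G(14) = mex{2,2,1} = 0
G(15) = mex{0,3,2} = 1
G(16) = mex{1,2,3} = 0
G(17) = mex{0,0,2} = 1
G(18) = mex{1,1,0} = 2
G(19) = mex{2,0,1} = 3
G(20) = mex{3,1,0} = 2
G(21) = mex{2,2,1} = 0
P-positions are exactly the n with G(n) = 0.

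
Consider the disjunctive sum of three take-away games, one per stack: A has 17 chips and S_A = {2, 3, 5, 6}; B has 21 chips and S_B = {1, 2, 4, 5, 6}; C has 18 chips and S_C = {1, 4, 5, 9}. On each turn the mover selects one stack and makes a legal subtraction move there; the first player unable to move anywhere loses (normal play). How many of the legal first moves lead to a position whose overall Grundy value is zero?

Stack A, S = {2, 3, 5, 6}:
G(0) = 0
G(1) = mex{} = 0
G(2) = mex{0} = 1
G(3) = mex{0,0} = 1
G(4) = mex{1,0} = 2
G(5) = mex{1,1,0} = 2
G(6) = mex{2,1,0,0} = 3
G(7) = mex{2,2,1,0} = 3
G(8) = mex{3,2,1,1} = 0
G(9) = mex{3,3,2,1} = 0
G(10) = mex{0,3,2,2} = 1
G(11) = mex{0,0,3,2} = 1
G(12) = mex{1,0,3,3} = 2
G(13) = mex{1,1,0,3} = 2
G(14) = mex{2,1,0,0} = 3
G(15) = mex{2,2,1,0} = 3
G(16) = mex{3,2,1,1} = 0
G(17) = mex{3,3,2,1} = 0
G_A(17) = 0.
Stack B, S = {1, 2, 4, 5, 6}:
n :  0  1  2  3  4  5  6  7  8  9 10 11 12 13 14 15 16 17 18 19 20 21
G :  0  1  2  0  1  2  3  4  5  3  0  1  2  0  1  2  3  4  5  3  0  1
G_B(21) = 1.
Stack C, S = {1, 4, 5, 9}:
G(0) = 0
G(1) = mex{0} = 1
G(2) = mex{1} = 0
G(3) = mex{0} = 1
G(4) = mex{1,0} = 2
G(5) = mex{2,1,0} = 3
G(6) = mex{3,0,1} = 2
G(7) = mex{2,1,0} = 3
G(8) = mex{3,2,1} = 0
G(9) = mex{0,3,2,0} = 1
G(10) = mex{1,2,3,1} = 0
G(11) = mex{0,3,2,0} = 1
G(12) = mex{1,0,3,1} = 2
G(13) = mex{2,1,0,2} = 3
G(14) = mex{3,0,1,3} = 2
G(15) = mex{2,1,0,2} = 3
G(16) = mex{3,2,1,3} = 0
G(17) = mex{0,3,2,0} = 1
G(18) = mex{1,2,3,1} = 0
G_C(18) = 0.
Combined Grundy value = 0 ⊕ 1 ⊕ 0 = 1.
A winning move leaves total XOR = 0, i.e. changes one component's Grundy value g to g ⊕ X where X is the current total.
Stack A: need g' = 0⊕1 = 1. Options: 17−2→G=3, 17−3→G=3, 17−5→G=2, 17−6→G=1. Hits: 1.
Stack B: need g' = 1⊕1 = 0. Options: 21−1→G=0, 21−2→G=3, 21−4→G=4, 21−5→G=3, 21−6→G=2. Hits: 1.
Stack C: need g' = 0⊕1 = 1. Options: 18−1→G=1, 18−4→G=2, 18−5→G=3, 18−9→G=1. Hits: 2.

4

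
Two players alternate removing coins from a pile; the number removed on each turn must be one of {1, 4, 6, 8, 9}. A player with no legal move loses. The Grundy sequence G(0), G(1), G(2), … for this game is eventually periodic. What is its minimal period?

17

G(0) = 0
G(1) = mex{0} = 1
G(2) = mex{1} = 0
G(3) = mex{0} = 1
G(4) = mex{1,0} = 2
G(5) = mex{2,1} = 0
G(6) = mex{0,0,0} = 1
G(7) = mex{1,1,1} = 0
G(8) = mex{0,2,0,0} = 1
G(9) = mex{1,0,1,1,0} = 2
G(10) = mex{2,1,2,0,1} = 3
G(11) = mex{3,0,0,1,0} = 2
G(12) = mex{2,1,1,2,1} = 0
G(13) = mex{0,2,0,0,2} = 1
G(14) = mex{1,3,1,1,0} = 2
G(15) = mex{2,2,2,0,1} = 3
G(16) = mex{3,0,3,1,0} = 2
G(17) = mex{2,1,2,2,1} = 0
G(18) = mex{0,2,0,3,2} = 1
G(19) = mex{1,3,1,2,3} = 0
G(20) = mex{0,2,2,0,2} = 1
G(21) = mex{1,0,3,1,0} = 2
G(22) = mex{2,1,2,2,1} = 0
G(23) = mex{0,0,0,3,2} = 1
G(24) = mex{1,1,1,2,3} = 0
G(25) = mex{0,2,0,0,2} = 1
G(26) = mex{1,0,1,1,0} = 2
G(27) = mex{2,1,2,0,1} = 3
G(28) = mex{3,0,0,1,0} = 2
G(29) = mex{2,1,1,2,1} = 0
G(30) = mex{0,2,0,0,2} = 1
G(31) = mex{1,3,1,1,0} = 2
G(32) = mex{2,2,2,0,1} = 3
G(33) = mex{3,0,3,1,0} = 2
G(34) = mex{2,1,2,2,1} = 0
G(35) = mex{0,2,0,3,2} = 1
G(n+17) = G(n) holds for n = 0,…,8 (a full window of length max(S) = 9), so the sequence is purely periodic with period 17.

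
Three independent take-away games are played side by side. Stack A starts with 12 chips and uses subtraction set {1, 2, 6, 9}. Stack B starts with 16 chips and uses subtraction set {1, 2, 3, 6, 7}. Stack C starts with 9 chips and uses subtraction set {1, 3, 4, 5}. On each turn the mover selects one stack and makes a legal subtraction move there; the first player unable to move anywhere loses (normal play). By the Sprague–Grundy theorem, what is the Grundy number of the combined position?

3

Stack A, S = {1, 2, 6, 9}:
n :  0  1  2  3  4  5  6  7  8  9 10 11 12
G :  0  1  2  0  1  2  3  0  1  2  0  1  2
G_A(12) = 2.
Stack B, S = {1, 2, 3, 6, 7}:
G(0) = 0
G(1) = mex{0} = 1
G(2) = mex{1,0} = 2
G(3) = mex{2,1,0} = 3
G(4) = mex{3,2,1} = 0
G(5) = mex{0,3,2} = 1
G(6) = mex{1,0,3,0} = 2
G(7) = mex{2,1,0,1,0} = 3
G(8) = mex{3,2,1,2,1} = 0
G(9) = mex{0,3,2,3,2} = 1
G(10) = mex{1,0,3,0,3} = 2
G(11) = mex{2,1,0,1,0} = 3
G(12) = mex{3,2,1,2,1} = 0
G(13) = mex{0,3,2,3,2} = 1
G(14) = mex{1,0,3,0,3} = 2
G(15) = mex{2,1,0,1,0} = 3
G(16) = mex{3,2,1,2,1} = 0
G_B(16) = 0.
Stack C, S = {1, 3, 4, 5}:
n : 0 1 2 3 4 5 6 7 8 9
G : 0 1 0 1 2 3 2 3 0 1
G_C(9) = 1.
Combined Grundy value = 2 ⊕ 0 ⊕ 1 = 3.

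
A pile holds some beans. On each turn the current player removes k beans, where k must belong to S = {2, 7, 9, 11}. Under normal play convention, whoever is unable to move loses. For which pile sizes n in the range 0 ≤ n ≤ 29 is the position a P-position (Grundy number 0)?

0, 1, 4, 5, 17, 18, 21, 22

n :  0  1  2  3  4  5  6  7  8  9 10 11 12 13 14 15 16 17 18 19 20 21 22 23 24 25 26 27 28 29
G :  0  0  1  1  0  0  1  1  2  2  3  3  2  2  3  3  4  0  0  1  1  0  0  1  1  2  2  3  3  2
P-positions are exactly the n with G(n) = 0.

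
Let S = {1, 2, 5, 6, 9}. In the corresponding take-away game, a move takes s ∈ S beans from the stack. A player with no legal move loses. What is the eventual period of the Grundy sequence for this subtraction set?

7

n :  0  1  2  3  4  5  6  7  8  9 10 11 12 13 14 15 16 17
G :  0  1  2  0  1  2  3  0  1  2  0  1  2  3  0  1  2  0
G(n+7) = G(n) holds for n = 0,…,8 (a full window of length max(S) = 9), so the sequence is purely periodic with period 7.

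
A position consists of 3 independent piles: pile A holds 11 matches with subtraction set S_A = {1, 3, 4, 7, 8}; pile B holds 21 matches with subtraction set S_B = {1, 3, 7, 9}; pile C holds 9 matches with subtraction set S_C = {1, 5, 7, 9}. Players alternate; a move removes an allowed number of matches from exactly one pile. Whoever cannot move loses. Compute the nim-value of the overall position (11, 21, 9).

Pile A, S = {1, 3, 4, 7, 8}:
G(0) = 0
G(1) = mex{0} = 1
G(2) = mex{1} = 0
G(3) = mex{0,0} = 1
G(4) = mex{1,1,0} = 2
G(5) = mex{2,0,1} = 3
G(6) = mex{3,1,0} = 2
G(7) = mex{2,2,1,0} = 3
G(8) = mex{3,3,2,1,0} = 4
G(9) = mex{4,2,3,0,1} = 5
G(10) = mex{5,3,2,1,0} = 4
G(11) = mex{4,4,3,2,1} = 0
G_A(11) = 0.
Pile B, S = {1, 3, 7, 9}:
G(0) = 0
G(1) = mex{0} = 1
G(2) = mex{1} = 0
G(3) = mex{0,0} = 1
G(4) = mex{1,1} = 0
G(5) = mex{0,0} = 1
G(6) = mex{1,1} = 0
G(7) = mex{0,0,0} = 1
G(8) = mex{1,1,1} = 0
G(9) = mex{0,0,0,0} = 1
G(10) = mex{1,1,1,1} = 0
G(11) = mex{0,0,0,0} = 1
G(12) = mex{1,1,1,1} = 0
G(13) = mex{0,0,0,0} = 1
G(14) = mex{1,1,1,1} = 0
G(15) = mex{0,0,0,0} = 1
G(16) = mex{1,1,1,1} = 0
G(17) = mex{0,0,0,0} = 1
G(18) = mex{1,1,1,1} = 0
G(19) = mex{0,0,0,0} = 1
G(20) = mex{1,1,1,1} = 0
G(21) = mex{0,0,0,0} = 1
G_B(21) = 1.
Pile C, S = {1, 5, 7, 9}:
n : 0 1 2 3 4 5 6 7 8 9
G : 0 1 0 1 0 1 0 1 0 1
G_C(9) = 1.
Combined Grundy value = 0 ⊕ 1 ⊕ 1 = 0.

0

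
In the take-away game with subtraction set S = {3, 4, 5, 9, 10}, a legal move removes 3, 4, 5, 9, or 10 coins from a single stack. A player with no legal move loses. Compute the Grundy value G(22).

0

G(0) = 0
G(1) = mex{} = 0
G(2) = mex{} = 0
G(3) = mex{0} = 1
G(4) = mex{0,0} = 1
G(5) = mex{0,0,0} = 1
G(6) = mex{1,0,0} = 2
G(7) = mex{1,1,0} = 2
G(8) = mex{1,1,1} = 0
G(9) = mex{2,1,1,0} = 3
G(10) = mex{2,2,1,0,0} = 3
G(11) = mex{0,2,2,0,0} = 1
G(12) = mex{3,0,2,1,0} = 4
G(13) = mex{3,3,0,1,1} = 2
G(14) = mex{1,3,3,1,1} = 0
G(15) = mex{4,1,3,2,1} = 0
G(16) = mex{2,4,1,2,2} = 0
G(17) = mex{0,2,4,0,2} = 1
G(18) = mex{0,0,2,3,0} = 1
G(19) = mex{0,0,0,3,3} = 1
G(20) = mex{1,0,0,1,3} = 2
G(21) = mex{1,1,0,4,1} = 2
G(22) = mex{1,1,1,2,4} = 0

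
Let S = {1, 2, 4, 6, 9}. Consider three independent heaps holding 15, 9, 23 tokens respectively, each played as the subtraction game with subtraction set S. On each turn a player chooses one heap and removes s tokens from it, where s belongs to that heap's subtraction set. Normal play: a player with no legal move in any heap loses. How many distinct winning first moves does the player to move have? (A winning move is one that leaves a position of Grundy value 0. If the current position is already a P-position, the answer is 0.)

3

All heaps use S = {1, 2, 4, 6, 9}:
G(0) = 0
G(1) = mex{0} = 1
G(2) = mex{1,0} = 2
G(3) = mex{2,1} = 0
G(4) = mex{0,2,0} = 1
G(5) = mex{1,0,1} = 2
G(6) = mex{2,1,2,0} = 3
G(7) = mex{3,2,0,1} = 4
G(8) = mex{4,3,1,2} = 0
G(9) = mex{0,4,2,0,0} = 1
G(10) = mex{1,0,3,1,1} = 2
G(11) = mex{2,1,4,2,2} = 0
G(12) = mex{0,2,0,3,0} = 1
G(13) = mex{1,0,1,4,1} = 2
G(14) = mex{2,1,2,0,2} = 3
G(15) = mex{3,2,0,1,3} = 4
G(16) = mex{4,3,1,2,4} = 0
G(17) = mex{0,4,2,0,0} = 1
G(18) = mex{1,0,3,1,1} = 2
G(19) = mex{2,1,4,2,2} = 0
G(20) = mex{0,2,0,3,0} = 1
G(21) = mex{1,0,1,4,1} = 2
G(22) = mex{2,1,2,0,2} = 3
G(23) = mex{3,2,0,1,3} = 4
Heap A: G(15) = 4.
Heap B: G(9) = 1.
Heap C: G(23) = 4.
Combined Grundy value = 4 ⊕ 1 ⊕ 4 = 1.
A winning move leaves total XOR = 0, i.e. changes one component's Grundy value g to g ⊕ X where X is the current total.
Heap A: need g' = 4⊕1 = 5. Options: 15−1→G=3, 15−2→G=2, 15−4→G=0, 15−6→G=1, 15−9→G=3. Hits: 0.
Heap B: need g' = 1⊕1 = 0. Options: 9−1→G=0, 9−2→G=4, 9−4→G=2, 9−6→G=0, 9−9→G=0. Hits: 3.
Heap C: need g' = 4⊕1 = 5. Options: 23−1→G=3, 23−2→G=2, 23−4→G=0, 23−6→G=1, 23−9→G=3. Hits: 0.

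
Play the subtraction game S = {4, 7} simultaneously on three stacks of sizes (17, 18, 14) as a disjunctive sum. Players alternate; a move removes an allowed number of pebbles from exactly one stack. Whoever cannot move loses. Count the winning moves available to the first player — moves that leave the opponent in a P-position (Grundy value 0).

0

All stacks use S = {4, 7}:
n :  0  1  2  3  4  5  6  7  8  9 10 11 12 13 14 15 16 17 18
G :  0  0  0  0  1  1  1  1  2  2  2  0  0  0  0  1  1  1  1
Stack A: G(17) = 1.
Stack B: G(18) = 1.
Stack C: G(14) = 0.
Combined Grundy value = 1 ⊕ 1 ⊕ 0 = 0.
A winning move leaves total XOR = 0, i.e. changes one component's Grundy value g to g ⊕ X where X is the current total.
Stack A: target g' = 1⊕0 = 1, but every legal move changes the Grundy value (mex property), so 0 moves.
Stack B: target g' = 1⊕0 = 1, but every legal move changes the Grundy value (mex property), so 0 moves.
Stack C: target g' = 0⊕0 = 0, but every legal move changes the Grundy value (mex property), so 0 moves.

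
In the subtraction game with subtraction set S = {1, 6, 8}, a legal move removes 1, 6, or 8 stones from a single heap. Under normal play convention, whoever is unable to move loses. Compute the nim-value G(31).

1

G(0) = 0
G(1) = mex{0} = 1
G(2) = mex{1} = 0
G(3) = mex{0} = 1
G(4) = mex{1} = 0
G(5) = mex{0} = 1
G(6) = mex{1,0} = 2
G(7) = mex{2,1} = 0
G(8) = mex{0,0,0} = 1
G(9) = mex{1,1,1} = 0
G(10) = mex{0,0,0} = 1
G(11) = mex{1,1,1} = 0
G(12) = mex{0,2,0} = 1
G(13) = mex{1,0,1} = 2
G(14) = mex{2,1,2} = 0
G(15) = mex{0,0,0} = 1
G(16) = mex{1,1,1} = 0
G(17) = mex{0,0,0} = 1
G(18) = mex{1,1,1} = 0
G(19) = mex{0,2,0} = 1
G(20) = mex{1,0,1} = 2
G(21) = mex{2,1,2} = 0
G(22) = mex{0,0,0} = 1
G(23) = mex{1,1,1} = 0
G(24) = mex{0,0,0} = 1
G(25) = mex{1,1,1} = 0
G(26) = mex{0,2,0} = 1
G(27) = mex{1,0,1} = 2
G(28) = mex{2,1,2} = 0
G(29) = mex{0,0,0} = 1
G(30) = mex{1,1,1} = 0
G(31) = mex{0,0,0} = 1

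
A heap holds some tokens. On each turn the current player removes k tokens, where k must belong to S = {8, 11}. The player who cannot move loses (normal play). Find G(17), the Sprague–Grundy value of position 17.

G(0) = 0
G(1) = mex{} = 0
G(2) = mex{} = 0
G(3) = mex{} = 0
G(4) = mex{} = 0
G(5) = mex{} = 0
G(6) = mex{} = 0
G(7) = mex{} = 0
G(8) = mex{0} = 1
G(9) = mex{0} = 1
G(10) = mex{0} = 1
G(11) = mex{0,0} = 1
G(12) = mex{0,0} = 1
G(13) = mex{0,0} = 1
G(14) = mex{0,0} = 1
G(15) = mex{0,0} = 1
G(16) = mex{1,0} = 2
G(17) = mex{1,0} = 2

2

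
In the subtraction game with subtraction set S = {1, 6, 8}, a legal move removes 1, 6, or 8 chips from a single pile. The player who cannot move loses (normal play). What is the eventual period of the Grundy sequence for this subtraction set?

7

n :  0  1  2  3  4  5  6  7  8  9 10 11 12 13 14 15 16
G :  0  1  0  1  0  1  2  0  1  0  1  0  1  2  0  1  0
G(n+7) = G(n) holds for n = 0,…,7 (a full window of length max(S) = 8), so the sequence is purely periodic with period 7.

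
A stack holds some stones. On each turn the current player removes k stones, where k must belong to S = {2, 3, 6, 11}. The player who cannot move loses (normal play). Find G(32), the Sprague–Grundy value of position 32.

0

n :  0  1  2  3  4  5  6  7  8  9 10 11 12 13 14 15 16 17 18 19 20 21 22 23 24 25 26 27 28 29 30 31 32
G :  0  0  1  1  2  0  3  1  2  0  0  1  1  2  0  3  1  2  0  0  1  1  2  0  3  1  2  0  0  1  1  2  0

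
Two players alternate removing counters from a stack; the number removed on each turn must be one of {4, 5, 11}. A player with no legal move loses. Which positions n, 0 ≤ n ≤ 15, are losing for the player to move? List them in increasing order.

0, 1, 2, 3, 9, 10

G(0) = 0
G(1) = mex{} = 0
G(2) = mex{} = 0
G(3) = mex{} = 0
G(4) = mex{0} = 1
G(5) = mex{0,0} = 1
G(6) = mex{0,0} = 1
G(7) = mex{0,0} = 1
G(8) = mex{1,0} = 2
G(9) = mex{1,1} = 0
G(10) = mex{1,1} = 0
G(11) = mex{1,1,0} = 2
G(12) = mex{2,1,0} = 3
G(13) = mex{0,2,0} = 1
G(14) = mex{0,0,0} = 1
G(15) = mex{2,0,1} = 3
P-positions are exactly the n with G(n) = 0.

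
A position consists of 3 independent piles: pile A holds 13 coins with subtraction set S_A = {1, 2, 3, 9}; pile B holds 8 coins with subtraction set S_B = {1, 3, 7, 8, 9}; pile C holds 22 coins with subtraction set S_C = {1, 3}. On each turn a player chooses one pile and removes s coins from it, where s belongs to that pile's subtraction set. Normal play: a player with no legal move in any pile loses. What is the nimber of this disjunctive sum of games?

3

Pile A, S = {1, 2, 3, 9}:
n :  0  1  2  3  4  5  6  7  8  9 10 11 12 13
G :  0  1  2  3  0  1  2  3  0  1  2  3  0  1
G_A(13) = 1.
Pile B, S = {1, 3, 7, 8, 9}:
G(0) = 0
G(1) = mex{0} = 1
G(2) = mex{1} = 0
G(3) = mex{0,0} = 1
G(4) = mex{1,1} = 0
G(5) = mex{0,0} = 1
G(6) = mex{1,1} = 0
G(7) = mex{0,0,0} = 1
G(8) = mex{1,1,1,0} = 2
G_B(8) = 2.
Pile C, S = {1, 3}:
G(0) = 0
G(1) = mex{0} = 1
G(2) = mex{1} = 0
G(3) = mex{0,0} = 1
G(4) = mex{1,1} = 0
G(5) = mex{0,0} = 1
G(6) = mex{1,1} = 0
G(7) = mex{0,0} = 1
G(8) = mex{1,1} = 0
G(9) = mex{0,0} = 1
G(10) = mex{1,1} = 0
G(11) = mex{0,0} = 1
G(12) = mex{1,1} = 0
G(13) = mex{0,0} = 1
G(14) = mex{1,1} = 0
G(15) = mex{0,0} = 1
G(16) = mex{1,1} = 0
G(17) = mex{0,0} = 1
G(18) = mex{1,1} = 0
G(19) = mex{0,0} = 1
G(20) = mex{1,1} = 0
G(21) = mex{0,0} = 1
G(22) = mex{1,1} = 0
G_C(22) = 0.
Combined Grundy value = 1 ⊕ 2 ⊕ 0 = 3.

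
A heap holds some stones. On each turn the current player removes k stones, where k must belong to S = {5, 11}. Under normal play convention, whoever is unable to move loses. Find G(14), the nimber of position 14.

G(0) = 0
G(1) = mex{} = 0
G(2) = mex{} = 0
G(3) = mex{} = 0
G(4) = mex{} = 0
G(5) = mex{0} = 1
G(6) = mex{0} = 1
G(7) = mex{0} = 1
G(8) = mex{0} = 1
G(9) = mex{0} = 1
G(10) = mex{1} = 0
G(11) = mex{1,0} = 2
G(12) = mex{1,0} = 2
G(13) = mex{1,0} = 2
G(14) = mex{1,0} = 2

2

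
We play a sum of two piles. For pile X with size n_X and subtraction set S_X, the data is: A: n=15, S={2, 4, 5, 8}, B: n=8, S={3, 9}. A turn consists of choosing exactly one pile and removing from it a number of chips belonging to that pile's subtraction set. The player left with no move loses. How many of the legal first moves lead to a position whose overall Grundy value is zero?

Pile A, S = {2, 4, 5, 8}:
G(0) = 0
G(1) = mex{} = 0
G(2) = mex{0} = 1
G(3) = mex{0} = 1
G(4) = mex{1,0} = 2
G(5) = mex{1,0,0} = 2
G(6) = mex{2,1,0} = 3
G(7) = mex{2,1,1} = 0
G(8) = mex{3,2,1,0} = 4
G(9) = mex{0,2,2,0} = 1
G(10) = mex{4,3,2,1} = 0
G(11) = mex{1,0,3,1} = 2
G(12) = mex{0,4,0,2} = 1
G(13) = mex{2,1,4,2} = 0
G(14) = mex{1,0,1,3} = 2
G(15) = mex{0,2,0,0} = 1
G_A(15) = 1.
Pile B, S = {3, 9}:
G(0) = 0
G(1) = mex{} = 0
G(2) = mex{} = 0
G(3) = mex{0} = 1
G(4) = mex{0} = 1
G(5) = mex{0} = 1
G(6) = mex{1} = 0
G(7) = mex{1} = 0
G(8) = mex{1} = 0
G_B(8) = 0.
Combined Grundy value = 1 ⊕ 0 = 1.
A winning move leaves total XOR = 0, i.e. changes one component's Grundy value g to g ⊕ X where X is the current total.
Pile A: need g' = 1⊕1 = 0. Options: 15−2→G=0, 15−4→G=2, 15−5→G=0, 15−8→G=0. Hits: 3.
Pile B: need g' = 0⊕1 = 1. Options: 8−3→G=1. Hits: 1.

4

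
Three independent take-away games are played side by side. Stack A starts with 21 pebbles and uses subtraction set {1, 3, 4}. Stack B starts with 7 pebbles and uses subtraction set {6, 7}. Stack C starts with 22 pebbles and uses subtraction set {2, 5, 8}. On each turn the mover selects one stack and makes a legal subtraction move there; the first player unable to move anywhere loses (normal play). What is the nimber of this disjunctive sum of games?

Stack A, S = {1, 3, 4}:
n :  0  1  2  3  4  5  6  7  8  9 10 11 12 13 14 15 16 17 18 19 20 21
G :  0  1  0  1  2  3  2  0  1  0  1  2  3  2  0  1  0  1  2  3  2  0
G_A(21) = 0.
Stack B, S = {6, 7}:
n : 0 1 2 3 4 5 6 7
G : 0 0 0 0 0 0 1 1
G_B(7) = 1.
Stack C, S = {2, 5, 8}:
G(0) = 0
G(1) = mex{} = 0
G(2) = mex{0} = 1
G(3) = mex{0} = 1
G(4) = mex{1} = 0
G(5) = mex{1,0} = 2
G(6) = mex{0,0} = 1
G(7) = mex{2,1} = 0
G(8) = mex{1,1,0} = 2
G(9) = mex{0,0,0} = 1
G(10) = mex{2,2,1} = 0
G(11) = mex{1,1,1} = 0
G(12) = mex{0,0,0} = 1
G(13) = mex{0,2,2} = 1
G(14) = mex{1,1,1} = 0
G(15) = mex{1,0,0} = 2
G(16) = mex{0,0,2} = 1
G(17) = mex{2,1,1} = 0
G(18) = mex{1,1,0} = 2
G(19) = mex{0,0,0} = 1
G(20) = mex{2,2,1} = 0
G(21) = mex{1,1,1} = 0
G(22) = mex{0,0,0} = 1
G_C(22) = 1.
Combined Grundy value = 0 ⊕ 1 ⊕ 1 = 0.

0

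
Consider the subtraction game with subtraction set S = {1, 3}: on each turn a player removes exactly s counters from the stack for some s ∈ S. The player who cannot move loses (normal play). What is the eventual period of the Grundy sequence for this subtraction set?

G(0) = 0
G(1) = mex{0} = 1
G(2) = mex{1} = 0
G(3) = mex{0,0} = 1
G(4) = mex{1,1} = 0
G(5) = mex{0,0} = 1
G(6) = mex{1,1} = 0
G(7) = mex{0,0} = 1
G(8) = mex{1,1} = 0
G(9) = mex{0,0} = 1
G(10) = mex{1,1} = 0
G(11) = mex{0,0} = 1
G(12) = mex{1,1} = 0
G(13) = mex{0,0} = 1
G(14) = mex{1,1} = 0
G(n+2) = G(n) holds for n = 0,…,2 (a full window of length max(S) = 3), so the sequence is purely periodic with period 2.

2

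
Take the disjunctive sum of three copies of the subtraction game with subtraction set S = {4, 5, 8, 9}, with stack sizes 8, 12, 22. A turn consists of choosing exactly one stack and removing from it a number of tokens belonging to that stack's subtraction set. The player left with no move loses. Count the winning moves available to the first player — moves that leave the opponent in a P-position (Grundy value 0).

All stacks use S = {4, 5, 8, 9}:
G(0) = 0
G(1) = mex{} = 0
G(2) = mex{} = 0
G(3) = mex{} = 0
G(4) = mex{0} = 1
G(5) = mex{0,0} = 1
G(6) = mex{0,0} = 1
G(7) = mex{0,0} = 1
G(8) = mex{1,0,0} = 2
G(9) = mex{1,1,0,0} = 2
G(10) = mex{1,1,0,0} = 2
G(11) = mex{1,1,0,0} = 2
G(12) = mex{2,1,1,0} = 3
G(13) = mex{2,2,1,1} = 0
G(14) = mex{2,2,1,1} = 0
G(15) = mex{2,2,1,1} = 0
G(16) = mex{3,2,2,1} = 0
G(17) = mex{0,3,2,2} = 1
G(18) = mex{0,0,2,2} = 1
G(19) = mex{0,0,2,2} = 1
G(20) = mex{0,0,3,2} = 1
G(21) = mex{1,0,0,3} = 2
G(22) = mex{1,1,0,0} = 2
Stack A: G(8) = 2.
Stack B: G(12) = 3.
Stack C: G(22) = 2.
Combined Grundy value = 2 ⊕ 3 ⊕ 2 = 3.
A winning move leaves total XOR = 0, i.e. changes one component's Grundy value g to g ⊕ X where X is the current total.
Stack A: need g' = 2⊕3 = 1. Options: 8−4→G=1, 8−5→G=0, 8−8→G=0. Hits: 1.
Stack B: need g' = 3⊕3 = 0. Options: 12−4→G=2, 12−5→G=1, 12−8→G=1, 12−9→G=0. Hits: 1.
Stack C: need g' = 2⊕3 = 1. Options: 22−4→G=1, 22−5→G=1, 22−8→G=0, 22−9→G=0. Hits: 2.

4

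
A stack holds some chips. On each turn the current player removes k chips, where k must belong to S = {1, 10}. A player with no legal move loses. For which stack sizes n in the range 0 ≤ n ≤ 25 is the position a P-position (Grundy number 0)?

G(0) = 0
G(1) = mex{0} = 1
G(2) = mex{1} = 0
G(3) = mex{0} = 1
G(4) = mex{1} = 0
G(5) = mex{0} = 1
G(6) = mex{1} = 0
G(7) = mex{0} = 1
G(8) = mex{1} = 0
G(9) = mex{0} = 1
G(10) = mex{1,0} = 2
G(11) = mex{2,1} = 0
G(12) = mex{0,0} = 1
G(13) = mex{1,1} = 0
G(14) = mex{0,0} = 1
G(15) = mex{1,1} = 0
G(16) = mex{0,0} = 1
G(17) = mex{1,1} = 0
G(18) = mex{0,0} = 1
G(19) = mex{1,1} = 0
G(20) = mex{0,2} = 1
G(21) = mex{1,0} = 2
G(22) = mex{2,1} = 0
G(23) = mex{0,0} = 1
G(24) = mex{1,1} = 0
G(25) = mex{0,0} = 1
P-positions are exactly the n with G(n) = 0.

0, 2, 4, 6, 8, 11, 13, 15, 17, 19, 22, 24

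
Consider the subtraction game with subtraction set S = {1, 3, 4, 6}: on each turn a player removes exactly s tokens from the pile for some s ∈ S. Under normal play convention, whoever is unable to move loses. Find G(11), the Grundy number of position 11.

2

n :  0  1  2  3  4  5  6  7  8  9 10 11
G :  0  1  0  1  2  3  2  0  1  0  1  2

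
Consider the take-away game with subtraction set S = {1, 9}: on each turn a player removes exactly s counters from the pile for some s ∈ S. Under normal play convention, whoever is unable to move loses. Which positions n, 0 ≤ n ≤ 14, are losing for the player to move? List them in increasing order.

0, 2, 4, 6, 8, 10, 12, 14

n :  0  1  2  3  4  5  6  7  8  9 10 11 12 13 14
G :  0  1  0  1  0  1  0  1  0  1  0  1  0  1  0
P-positions are exactly the n with G(n) = 0.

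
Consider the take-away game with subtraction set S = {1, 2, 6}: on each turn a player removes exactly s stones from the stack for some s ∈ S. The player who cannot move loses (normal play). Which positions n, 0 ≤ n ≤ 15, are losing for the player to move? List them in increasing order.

G(0) = 0
G(1) = mex{0} = 1
G(2) = mex{1,0} = 2
G(3) = mex{2,1} = 0
G(4) = mex{0,2} = 1
G(5) = mex{1,0} = 2
G(6) = mex{2,1,0} = 3
G(7) = mex{3,2,1} = 0
G(8) = mex{0,3,2} = 1
G(9) = mex{1,0,0} = 2
G(10) = mex{2,1,1} = 0
G(11) = mex{0,2,2} = 1
G(12) = mex{1,0,3} = 2
G(13) = mex{2,1,0} = 3
G(14) = mex{3,2,1} = 0
G(15) = mex{0,3,2} = 1
P-positions are exactly the n with G(n) = 0.

0, 3, 7, 10, 14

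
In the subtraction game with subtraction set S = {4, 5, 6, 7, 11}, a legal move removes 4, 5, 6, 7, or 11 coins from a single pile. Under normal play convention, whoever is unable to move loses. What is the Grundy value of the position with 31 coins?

G(0) = 0
G(1) = mex{} = 0
G(2) = mex{} = 0
G(3) = mex{} = 0
G(4) = mex{0} = 1
G(5) = mex{0,0} = 1
G(6) = mex{0,0,0} = 1
G(7) = mex{0,0,0,0} = 1
G(8) = mex{1,0,0,0} = 2
G(9) = mex{1,1,0,0} = 2
G(10) = mex{1,1,1,0} = 2
G(11) = mex{1,1,1,1,0} = 2
G(12) = mex{2,1,1,1,0} = 3
G(13) = mex{2,2,1,1,0} = 3
G(14) = mex{2,2,2,1,0} = 3
G(15) = mex{2,2,2,2,1} = 0
G(16) = mex{3,2,2,2,1} = 0
G(17) = mex{3,3,2,2,1} = 0
G(18) = mex{3,3,3,2,1} = 0
G(19) = mex{0,3,3,3,2} = 1
G(20) = mex{0,0,3,3,2} = 1
G(21) = mex{0,0,0,3,2} = 1
G(22) = mex{0,0,0,0,2} = 1
G(23) = mex{1,0,0,0,3} = 2
G(24) = mex{1,1,0,0,3} = 2
G(25) = mex{1,1,1,0,3} = 2
G(26) = mex{1,1,1,1,0} = 2
G(27) = mex{2,1,1,1,0} = 3
G(28) = mex{2,2,1,1,0} = 3
G(29) = mex{2,2,2,1,0} = 3
G(30) = mex{2,2,2,2,1} = 0
G(31) = mex{3,2,2,2,1} = 0

0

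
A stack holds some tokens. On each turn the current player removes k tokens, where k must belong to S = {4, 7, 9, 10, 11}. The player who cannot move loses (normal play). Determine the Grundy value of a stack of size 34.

n :  0  1  2  3  4  5  6  7  8  9 10 11 12 13 14 15 16 17 18 19 20 21 22 23 24 25 26 27 28 29 30 31 32 33 34
G :  0  0  0  0  1  1  1  1  2  2  2  2  3  3  3  0  0  0  0  1  1  1  1  2  2  2  2  3  3  3  0  0  0  0  1

1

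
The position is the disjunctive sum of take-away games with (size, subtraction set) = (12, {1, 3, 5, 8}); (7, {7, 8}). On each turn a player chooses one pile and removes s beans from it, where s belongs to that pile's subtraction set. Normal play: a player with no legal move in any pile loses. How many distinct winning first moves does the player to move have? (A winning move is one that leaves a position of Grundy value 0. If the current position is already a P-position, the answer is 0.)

1

Pile A, S = {1, 3, 5, 8}:
n :  0  1  2  3  4  5  6  7  8  9 10 11 12
G :  0  1  0  1  0  1  0  1  2  3  2  3  2
G_A(12) = 2.
Pile B, S = {7, 8}:
n : 0 1 2 3 4 5 6 7
G : 0 0 0 0 0 0 0 1
G_B(7) = 1.
Combined Grundy value = 2 ⊕ 1 = 3.
A winning move leaves total XOR = 0, i.e. changes one component's Grundy value g to g ⊕ X where X is the current total.
Pile A: need g' = 2⊕3 = 1. Options: 12−1→G=3, 12−3→G=3, 12−5→G=1, 12−8→G=0. Hits: 1.
Pile B: need g' = 1⊕3 = 2. Options: 7−7→G=0. Hits: 0.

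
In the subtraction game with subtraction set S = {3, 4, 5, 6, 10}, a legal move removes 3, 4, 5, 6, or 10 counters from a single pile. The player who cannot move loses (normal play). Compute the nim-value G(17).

0

n :  0  1  2  3  4  5  6  7  8  9 10 11 12 13 14 15 16 17
G :  0  0  0  1  1  1  2  2  2  0  3  3  1  4  4  2  0  0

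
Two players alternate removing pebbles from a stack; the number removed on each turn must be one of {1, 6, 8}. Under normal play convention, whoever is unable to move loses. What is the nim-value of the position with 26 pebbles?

1

G(0) = 0
G(1) = mex{0} = 1
G(2) = mex{1} = 0
G(3) = mex{0} = 1
G(4) = mex{1} = 0
G(5) = mex{0} = 1
G(6) = mex{1,0} = 2
G(7) = mex{2,1} = 0
G(8) = mex{0,0,0} = 1
G(9) = mex{1,1,1} = 0
G(10) = mex{0,0,0} = 1
G(11) = mex{1,1,1} = 0
G(12) = mex{0,2,0} = 1
G(13) = mex{1,0,1} = 2
G(14) = mex{2,1,2} = 0
G(15) = mex{0,0,0} = 1
G(16) = mex{1,1,1} = 0
G(17) = mex{0,0,0} = 1
G(18) = mex{1,1,1} = 0
G(19) = mex{0,2,0} = 1
G(20) = mex{1,0,1} = 2
G(21) = mex{2,1,2} = 0
G(22) = mex{0,0,0} = 1
G(23) = mex{1,1,1} = 0
G(24) = mex{0,0,0} = 1
G(25) = mex{1,1,1} = 0
G(26) = mex{0,2,0} = 1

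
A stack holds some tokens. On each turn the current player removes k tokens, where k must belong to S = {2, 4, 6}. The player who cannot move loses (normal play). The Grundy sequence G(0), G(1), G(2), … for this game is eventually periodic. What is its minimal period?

n :  0  1  2  3  4  5  6  7  8  9 10 11 12 13 14 15 16 17
G :  0  0  1  1  2  2  3  3  0  0  1  1  2  2  3  3  0  0
G(n+8) = G(n) holds for n = 0,…,5 (a full window of length max(S) = 6), so the sequence is purely periodic with period 8.

8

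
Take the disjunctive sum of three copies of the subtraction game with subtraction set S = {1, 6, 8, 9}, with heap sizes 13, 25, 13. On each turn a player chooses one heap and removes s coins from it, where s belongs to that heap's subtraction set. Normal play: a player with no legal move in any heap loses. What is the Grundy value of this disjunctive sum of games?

All heaps use S = {1, 6, 8, 9}:
G(0) = 0
G(1) = mex{0} = 1
G(2) = mex{1} = 0
G(3) = mex{0} = 1
G(4) = mex{1} = 0
G(5) = mex{0} = 1
G(6) = mex{1,0} = 2
G(7) = mex{2,1} = 0
G(8) = mex{0,0,0} = 1
G(9) = mex{1,1,1,0} = 2
G(10) = mex{2,0,0,1} = 3
G(11) = mex{3,1,1,0} = 2
G(12) = mex{2,2,0,1} = 3
G(13) = mex{3,0,1,0} = 2
G(14) = mex{2,1,2,1} = 0
G(15) = mex{0,2,0,2} = 1
G(16) = mex{1,3,1,0} = 2
G(17) = mex{2,2,2,1} = 0
G(18) = mex{0,3,3,2} = 1
G(19) = mex{1,2,2,3} = 0
G(20) = mex{0,0,3,2} = 1
G(21) = mex{1,1,2,3} = 0
G(22) = mex{0,2,0,2} = 1
G(23) = mex{1,0,1,0} = 2
G(24) = mex{2,1,2,1} = 0
G(25) = mex{0,0,0,2} = 1
Heap A: G(13) = 2.
Heap B: G(25) = 1.
Heap C: G(13) = 2.
Combined Grundy value = 2 ⊕ 1 ⊕ 2 = 1.

1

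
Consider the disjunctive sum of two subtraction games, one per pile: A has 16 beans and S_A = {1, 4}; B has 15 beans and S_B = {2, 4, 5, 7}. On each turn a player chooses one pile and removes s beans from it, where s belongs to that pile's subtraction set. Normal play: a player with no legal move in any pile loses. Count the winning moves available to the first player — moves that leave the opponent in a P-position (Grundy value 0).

1

Pile A, S = {1, 4}:
G(0) = 0
G(1) = mex{0} = 1
G(2) = mex{1} = 0
G(3) = mex{0} = 1
G(4) = mex{1,0} = 2
G(5) = mex{2,1} = 0
G(6) = mex{0,0} = 1
G(7) = mex{1,1} = 0
G(8) = mex{0,2} = 1
G(9) = mex{1,0} = 2
G(10) = mex{2,1} = 0
G(11) = mex{0,0} = 1
G(12) = mex{1,1} = 0
G(13) = mex{0,2} = 1
G(14) = mex{1,0} = 2
G(15) = mex{2,1} = 0
G(16) = mex{0,0} = 1
G_A(16) = 1.
Pile B, S = {2, 4, 5, 7}:
n :  0  1  2  3  4  5  6  7  8  9 10 11 12 13 14 15
G :  0  0  1  1  2  2  3  3  4  0  0  1  1  2  2  3
G_B(15) = 3.
Combined Grundy value = 1 ⊕ 3 = 2.
A winning move leaves total XOR = 0, i.e. changes one component's Grundy value g to g ⊕ X where X is the current total.
Pile A: need g' = 1⊕2 = 3. Options: 16−1→G=0, 16−4→G=0. Hits: 0.
Pile B: need g' = 3⊕2 = 1. Options: 15−2→G=2, 15−4→G=1, 15−5→G=0, 15−7→G=4. Hits: 1.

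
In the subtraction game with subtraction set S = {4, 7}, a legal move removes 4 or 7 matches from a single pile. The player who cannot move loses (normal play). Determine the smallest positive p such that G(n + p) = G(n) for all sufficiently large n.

11

G(0) = 0
G(1) = mex{} = 0
G(2) = mex{} = 0
G(3) = mex{} = 0
G(4) = mex{0} = 1
G(5) = mex{0} = 1
G(6) = mex{0} = 1
G(7) = mex{0,0} = 1
G(8) = mex{1,0} = 2
G(9) = mex{1,0} = 2
G(10) = mex{1,0} = 2
G(11) = mex{1,1} = 0
G(12) = mex{2,1} = 0
G(13) = mex{2,1} = 0
G(14) = mex{2,1} = 0
G(15) = mex{0,2} = 1
G(16) = mex{0,2} = 1
G(17) = mex{0,2} = 1
G(18) = mex{0,0} = 1
G(19) = mex{1,0} = 2
G(20) = mex{1,0} = 2
G(21) = mex{1,0} = 2
G(22) = mex{1,1} = 0
G(23) = mex{2,1} = 0
G(n+11) = G(n) holds for n = 0,…,6 (a full window of length max(S) = 7), so the sequence is purely periodic with period 11.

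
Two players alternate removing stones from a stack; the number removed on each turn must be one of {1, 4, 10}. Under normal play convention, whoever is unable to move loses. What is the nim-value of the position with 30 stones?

1

G(0) = 0
G(1) = mex{0} = 1
G(2) = mex{1} = 0
G(3) = mex{0} = 1
G(4) = mex{1,0} = 2
G(5) = mex{2,1} = 0
G(6) = mex{0,0} = 1
G(7) = mex{1,1} = 0
G(8) = mex{0,2} = 1
G(9) = mex{1,0} = 2
G(10) = mex{2,1,0} = 3
G(11) = mex{3,0,1} = 2
G(12) = mex{2,1,0} = 3
G(13) = mex{3,2,1} = 0
G(14) = mex{0,3,2} = 1
G(15) = mex{1,2,0} = 3
G(16) = mex{3,3,1} = 0
G(17) = mex{0,0,0} = 1
G(18) = mex{1,1,1} = 0
G(19) = mex{0,3,2} = 1
G(20) = mex{1,0,3} = 2
G(21) = mex{2,1,2} = 0
G(22) = mex{0,0,3} = 1
G(23) = mex{1,1,0} = 2
G(24) = mex{2,2,1} = 0
G(25) = mex{0,0,3} = 1
G(26) = mex{1,1,0} = 2
G(27) = mex{2,2,1} = 0
G(28) = mex{0,0,0} = 1
G(29) = mex{1,1,1} = 0
G(30) = mex{0,2,2} = 1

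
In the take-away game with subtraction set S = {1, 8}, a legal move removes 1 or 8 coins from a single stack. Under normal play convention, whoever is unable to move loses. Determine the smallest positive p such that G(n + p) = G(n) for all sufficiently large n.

G(0) = 0
G(1) = mex{0} = 1
G(2) = mex{1} = 0
G(3) = mex{0} = 1
G(4) = mex{1} = 0
G(5) = mex{0} = 1
G(6) = mex{1} = 0
G(7) = mex{0} = 1
G(8) = mex{1,0} = 2
G(9) = mex{2,1} = 0
G(10) = mex{0,0} = 1
G(11) = mex{1,1} = 0
G(12) = mex{0,0} = 1
G(13) = mex{1,1} = 0
G(14) = mex{0,0} = 1
G(15) = mex{1,1} = 0
G(16) = mex{0,2} = 1
G(17) = mex{1,0} = 2
G(18) = mex{2,1} = 0
G(19) = mex{0,0} = 1
G(n+9) = G(n) holds for n = 0,…,7 (a full window of length max(S) = 8), so the sequence is purely periodic with period 9.

9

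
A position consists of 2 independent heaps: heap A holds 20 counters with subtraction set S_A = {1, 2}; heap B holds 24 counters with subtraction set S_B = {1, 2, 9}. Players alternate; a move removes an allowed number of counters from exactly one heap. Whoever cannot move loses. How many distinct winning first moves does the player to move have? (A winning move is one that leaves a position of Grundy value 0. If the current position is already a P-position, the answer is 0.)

Heap A, S = {1, 2}:
G(0) = 0
G(1) = mex{0} = 1
G(2) = mex{1,0} = 2
G(3) = mex{2,1} = 0
G(4) = mex{0,2} = 1
G(5) = mex{1,0} = 2
G(6) = mex{2,1} = 0
G(7) = mex{0,2} = 1
G(8) = mex{1,0} = 2
G(9) = mex{2,1} = 0
G(10) = mex{0,2} = 1
G(11) = mex{1,0} = 2
G(12) = mex{2,1} = 0
G(13) = mex{0,2} = 1
G(14) = mex{1,0} = 2
G(15) = mex{2,1} = 0
G(16) = mex{0,2} = 1
G(17) = mex{1,0} = 2
G(18) = mex{2,1} = 0
G(19) = mex{0,2} = 1
G(20) = mex{1,0} = 2
G_A(20) = 2.
Heap B, S = {1, 2, 9}:
G(0) = 0
G(1) = mex{0} = 1
G(2) = mex{1,0} = 2
G(3) = mex{2,1} = 0
G(4) = mex{0,2} = 1
G(5) = mex{1,0} = 2
G(6) = mex{2,1} = 0
G(7) = mex{0,2} = 1
G(8) = mex{1,0} = 2
G(9) = mex{2,1,0} = 3
G(10) = mex{3,2,1} = 0
G(11) = mex{0,3,2} = 1
G(12) = mex{1,0,0} = 2
G(13) = mex{2,1,1} = 0
G(14) = mex{0,2,2} = 1
G(15) = mex{1,0,0} = 2
G(16) = mex{2,1,1} = 0
G(17) = mex{0,2,2} = 1
G(18) = mex{1,0,3} = 2
G(19) = mex{2,1,0} = 3
G(20) = mex{3,2,1} = 0
G(21) = mex{0,3,2} = 1
G(22) = mex{1,0,0} = 2
G(23) = mex{2,1,1} = 0
G(24) = mex{0,2,2} = 1
G_B(24) = 1.
Combined Grundy value = 2 ⊕ 1 = 3.
A winning move leaves total XOR = 0, i.e. changes one component's Grundy value g to g ⊕ X where X is the current total.
Heap A: need g' = 2⊕3 = 1. Options: 20−1→G=1, 20−2→G=0. Hits: 1.
Heap B: need g' = 1⊕3 = 2. Options: 24−1→G=0, 24−2→G=2, 24−9→G=2. Hits: 2.

3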